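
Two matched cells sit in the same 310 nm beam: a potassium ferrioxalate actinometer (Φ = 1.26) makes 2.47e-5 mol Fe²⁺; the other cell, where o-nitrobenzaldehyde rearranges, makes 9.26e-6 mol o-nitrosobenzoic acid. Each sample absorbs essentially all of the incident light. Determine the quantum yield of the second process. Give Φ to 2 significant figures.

Φ = 0.47

Photons absorbed by the actinometer: 2.47e-5 / 1.26 = 1.960e-5 mol.
Φ(unknown) = 9.26e-6 / 1.960e-5 = 0.47.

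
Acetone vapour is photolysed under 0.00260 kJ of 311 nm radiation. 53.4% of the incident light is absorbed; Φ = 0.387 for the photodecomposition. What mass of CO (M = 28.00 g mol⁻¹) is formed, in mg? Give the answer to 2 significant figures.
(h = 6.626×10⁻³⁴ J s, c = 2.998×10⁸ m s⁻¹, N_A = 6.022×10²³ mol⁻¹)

0.039 mg

Photon energy at 311 nm: hc/λ = (6.626×10⁻³⁴)(2.998×10⁸)/(311×10⁻⁹) = 6.387×10⁻¹⁹ J.
Incident energy: 0.00260 kJ = 2.60 J.
Photons incident: 2.60 / 6.387×10⁻¹⁹ = 4.071×10¹⁸, i.e. 4.071×10¹⁸/6.022×10²³ = 6.760×10⁻⁶ mol.
Photons absorbed: 0.534 × 6.760×10⁻⁶ = 3.610×10⁻⁶ mol.
Product: Φ × n_abs = 0.387 × 3.610×10⁻⁶ = 1.397×10⁻⁶ mol.
Mass: 1.397×10⁻⁶ × 28.00 = 3.912×10⁻⁵ g = 0.039 mg.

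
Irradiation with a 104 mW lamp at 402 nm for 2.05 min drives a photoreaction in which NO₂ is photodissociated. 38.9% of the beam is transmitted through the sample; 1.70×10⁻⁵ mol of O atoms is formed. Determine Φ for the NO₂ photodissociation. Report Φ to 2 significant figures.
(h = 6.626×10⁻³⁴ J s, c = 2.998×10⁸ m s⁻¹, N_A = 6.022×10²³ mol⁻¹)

Photon energy at 402 nm: hc/λ = (6.626×10⁻³⁴)(2.998×10⁸)/(402×10⁻⁹) = 4.941×10⁻¹⁹ J.
Energy delivered: (104 mW)(123 s) = 12.79 J.
Photons incident: 12.79 / 4.941×10⁻¹⁹ = 2.589×10¹⁹, i.e. 2.589×10¹⁹/6.022×10²³ = 4.299×10⁻⁵ mol.
Fraction absorbed: 1 − 38.9/100 = 0.6110.
Photons absorbed: 0.6110 × 4.299×10⁻⁵ = 2.627×10⁻⁵ mol.
Φ = 1.70×10⁻⁵ mol / 2.627×10⁻⁵ mol photons = 0.65.

Φ = 0.65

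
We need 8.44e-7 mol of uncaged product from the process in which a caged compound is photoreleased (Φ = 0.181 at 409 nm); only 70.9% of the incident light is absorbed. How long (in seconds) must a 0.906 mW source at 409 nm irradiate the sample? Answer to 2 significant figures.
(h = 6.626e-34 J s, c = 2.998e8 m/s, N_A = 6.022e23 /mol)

t ≈ 2100 s

Photons that must be absorbed: 8.44e-7 / 0.181 = 4.663e-6 mol.
Incident photons needed: 4.663e-6 / 0.709 = 6.577e-6 mol.
Photon energy: hc/λ = 4.857e-19 J; per mole, 2.925e5 J mol⁻¹.
Energy required: 6.577e-6 × 2.925e5 = 1.924 J.
Time: 1.924 J / 0.000906 W = 2100 s.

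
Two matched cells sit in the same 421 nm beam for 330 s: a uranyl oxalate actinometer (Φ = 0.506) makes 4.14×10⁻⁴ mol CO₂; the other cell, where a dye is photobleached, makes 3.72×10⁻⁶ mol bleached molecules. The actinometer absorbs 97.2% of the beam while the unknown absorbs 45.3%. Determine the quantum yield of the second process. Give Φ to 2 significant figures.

Φ = 0.0098

Photons absorbed by the actinometer: 4.14×10⁻⁴ / 0.506 = 8.182×10⁻⁴ mol.
Incident flux: 8.182×10⁻⁴ / 0.972 = 8.418×10⁻⁴ einstein.
Absorbed by unknown: 0.453 × 8.418×10⁻⁴ = 3.813×10⁻⁴ mol.
Φ(unknown) = 3.72×10⁻⁶ / 3.813×10⁻⁴ = 0.0098.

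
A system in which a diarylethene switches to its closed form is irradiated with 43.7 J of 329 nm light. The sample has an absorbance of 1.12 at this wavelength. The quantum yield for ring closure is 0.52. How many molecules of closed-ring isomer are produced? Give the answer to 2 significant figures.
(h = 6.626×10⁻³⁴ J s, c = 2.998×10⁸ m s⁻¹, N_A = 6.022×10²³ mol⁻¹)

3.5×10¹⁹ molecules

Photon energy at 329 nm: hc/λ = (6.626×10⁻³⁴)(2.998×10⁸)/(329×10⁻⁹) = 6.038×10⁻¹⁹ J.
Photons incident: 43.7 / 6.038×10⁻¹⁹ = 7.237×10¹⁹, i.e. 7.237×10¹⁹/6.022×10²³ = 1.202×10⁻⁴ mol.
Fraction absorbed: 1 − 10^(−1.12) = 0.9241.
Photons absorbed: 0.9241 × 1.202×10⁻⁴ = 1.111×10⁻⁴ mol.
Product: Φ × n_abs = 0.52 × 1.111×10⁻⁴ = 5.777×10⁻⁵ mol.
As a count: 5.777×10⁻⁵ × 6.022×10²³ = 3.5×10¹⁹.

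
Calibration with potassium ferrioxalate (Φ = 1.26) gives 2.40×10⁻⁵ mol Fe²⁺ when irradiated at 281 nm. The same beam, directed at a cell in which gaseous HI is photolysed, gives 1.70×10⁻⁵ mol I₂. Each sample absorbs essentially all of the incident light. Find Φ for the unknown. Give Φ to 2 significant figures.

Φ = 0.89

Photons absorbed by the actinometer: 2.40×10⁻⁵ / 1.26 = 1.905×10⁻⁵ mol.
Φ(unknown) = 1.70×10⁻⁵ / 1.905×10⁻⁵ = 0.89.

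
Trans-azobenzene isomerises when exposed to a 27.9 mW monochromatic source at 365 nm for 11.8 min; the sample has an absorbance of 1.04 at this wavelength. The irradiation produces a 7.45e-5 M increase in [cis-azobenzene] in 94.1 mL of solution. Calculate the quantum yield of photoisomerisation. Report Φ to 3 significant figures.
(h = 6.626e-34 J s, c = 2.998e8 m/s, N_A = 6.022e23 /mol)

Φ = 0.128

Product: (7.45e-5 M)(0.0941 L) = 7.010e-6 mol.
Photon energy at 365 nm: hc/λ = (6.626e-34)(2.998e8)/(365e-9) = 5.442e-19 J.
Energy delivered: (27.9 mW)(708 s) = 19.75 J.
Photons incident: 19.75 / 5.442e-19 = 3.629e19, i.e. 3.629e19/6.022e23 = 6.026e-5 mol.
Fraction absorbed: 1 − 10^(−1.04) = 0.9088.
Photons absorbed: 0.9088 × 6.026e-5 = 5.476e-5 mol.
Φ = 7.010e-6 mol / 5.476e-5 mol photons = 0.128.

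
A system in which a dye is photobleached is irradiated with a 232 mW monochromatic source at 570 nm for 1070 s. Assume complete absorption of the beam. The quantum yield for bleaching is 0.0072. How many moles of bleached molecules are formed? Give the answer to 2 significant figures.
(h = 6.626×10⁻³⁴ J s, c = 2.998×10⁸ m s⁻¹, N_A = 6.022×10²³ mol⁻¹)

8.5×10⁻⁶ mol

Photon energy at 570 nm: hc/λ = (6.626×10⁻³⁴)(2.998×10⁸)/(570×10⁻⁹) = 3.485×10⁻¹⁹ J.
Energy delivered: (232 mW)(1070 s) = 248.2 J.
Photons incident: 248.2 / 3.485×10⁻¹⁹ = 7.122×10²⁰, i.e. 7.122×10²⁰/6.022×10²³ = 0.001183 mol.
Product: Φ × n_abs = 0.0072 × 0.001183 = 8.518×10⁻⁶ mol.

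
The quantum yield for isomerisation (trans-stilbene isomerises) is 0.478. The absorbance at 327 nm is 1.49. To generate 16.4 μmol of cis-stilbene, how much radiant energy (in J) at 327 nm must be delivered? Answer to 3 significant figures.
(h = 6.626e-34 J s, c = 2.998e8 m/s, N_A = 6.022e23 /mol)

Product: 16.4 μmol = 1.64e-5 mol.
Photons that must be absorbed: 1.64e-5 / 0.478 = 3.431e-5 mol.
Fraction absorbed: 1 − 10^(−1.49) = 0.9676.
Incident photons needed: 3.431e-5 / 0.9676 = 3.546e-5 mol.
Photon energy: hc/λ = 6.075e-19 J; per mole, 3.658e5 J mol⁻¹.
Energy required: 3.546e-5 × 3.658e5 = 13.0 J.

13.0 J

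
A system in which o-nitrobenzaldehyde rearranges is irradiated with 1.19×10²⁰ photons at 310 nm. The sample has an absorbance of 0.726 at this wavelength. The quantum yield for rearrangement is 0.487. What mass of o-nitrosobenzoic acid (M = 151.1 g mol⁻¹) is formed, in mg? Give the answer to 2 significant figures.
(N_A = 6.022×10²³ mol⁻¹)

Moles of photons: 1.19×10²⁰ / 6.022×10²³ = 1.976×10⁻⁴ mol.
Fraction absorbed: 1 − 10^(−0.726) = 0.8121.
Photons absorbed: 0.8121 × 1.976×10⁻⁴ = 1.605×10⁻⁴ mol.
Product: Φ × n_abs = 0.487 × 1.605×10⁻⁴ = 7.816×10⁻⁵ mol.
Mass: 7.816×10⁻⁵ × 151.1 = 0.01181 g = 12 mg.

12 mg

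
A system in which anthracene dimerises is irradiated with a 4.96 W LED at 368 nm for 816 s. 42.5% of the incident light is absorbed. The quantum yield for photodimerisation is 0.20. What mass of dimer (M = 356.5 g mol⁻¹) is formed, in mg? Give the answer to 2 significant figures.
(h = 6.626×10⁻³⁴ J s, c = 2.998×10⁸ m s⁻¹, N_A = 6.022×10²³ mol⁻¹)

380 mg

Photon energy at 368 nm: hc/λ = (6.626×10⁻³⁴)(2.998×10⁸)/(368×10⁻⁹) = 5.398×10⁻¹⁹ J.
Energy delivered: (4.96 W)(816 s) = 4047 J.
Photons incident: 4047 / 5.398×10⁻¹⁹ = 7.497×10²¹, i.e. 7.497×10²¹/6.022×10²³ = 0.01245 mol.
Photons absorbed: 0.425 × 0.01245 = 0.005291 mol.
Product: Φ × n_abs = 0.20 × 0.005291 = 0.001058 mol.
Mass: 0.001058 × 356.5 = 0.3772 g = 380 mg.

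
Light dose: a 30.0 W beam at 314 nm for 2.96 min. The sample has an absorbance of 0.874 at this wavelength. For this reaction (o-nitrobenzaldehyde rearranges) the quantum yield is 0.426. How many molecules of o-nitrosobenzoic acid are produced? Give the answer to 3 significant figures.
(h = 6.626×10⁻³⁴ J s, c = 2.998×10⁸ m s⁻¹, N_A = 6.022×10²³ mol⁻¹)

Photon energy at 314 nm: hc/λ = (6.626×10⁻³⁴)(2.998×10⁸)/(314×10⁻⁹) = 6.326×10⁻¹⁹ J.
Energy delivered: (30.0 W)(177.6 s) = 5328 J.
Photons incident: 5328 / 6.326×10⁻¹⁹ = 8.422×10²¹, i.e. 8.422×10²¹/6.022×10²³ = 0.01399 mol.
Fraction absorbed: 1 − 10^(−0.874) = 0.8663.
Photons absorbed: 0.8663 × 0.01399 = 0.01212 mol.
Product: Φ × n_abs = 0.426 × 0.01212 = 0.005163 mol.
As a count: 0.005163 × 6.022×10²³ = 3.11×10²¹.

3.11×10²¹ molecules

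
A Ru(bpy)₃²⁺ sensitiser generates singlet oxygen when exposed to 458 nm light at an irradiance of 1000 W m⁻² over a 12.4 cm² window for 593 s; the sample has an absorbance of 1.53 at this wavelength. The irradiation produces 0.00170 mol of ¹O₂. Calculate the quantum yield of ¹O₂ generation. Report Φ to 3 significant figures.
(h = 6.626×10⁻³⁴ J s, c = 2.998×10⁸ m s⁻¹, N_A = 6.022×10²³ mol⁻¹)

Photon energy at 458 nm: hc/λ = (6.626×10⁻³⁴)(2.998×10⁸)/(458×10⁻⁹) = 4.337×10⁻¹⁹ J.
Energy delivered: (1000 W m⁻²)(12.4×10⁻⁴ m²)(593 s) = 735.3 J.
Photons incident: 735.3 / 4.337×10⁻¹⁹ = 1.695×10²¹, i.e. 1.695×10²¹/6.022×10²³ = 0.002815 mol.
Fraction absorbed: 1 − 10^(−1.53) = 0.9705.
Photons absorbed: 0.9705 × 0.002815 = 0.002732 mol.
Φ = 0.00170 mol / 0.002732 mol photons = 0.622.

Φ = 0.622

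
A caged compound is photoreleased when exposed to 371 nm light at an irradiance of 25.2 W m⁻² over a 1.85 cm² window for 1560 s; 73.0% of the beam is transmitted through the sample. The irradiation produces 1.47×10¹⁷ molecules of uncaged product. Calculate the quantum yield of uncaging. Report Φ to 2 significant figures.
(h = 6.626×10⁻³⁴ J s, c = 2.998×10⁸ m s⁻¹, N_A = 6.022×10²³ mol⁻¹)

Φ = 0.040

Product: 1.47×10¹⁷ / 6.022×10²³ = 2.441×10⁻⁷ mol.
Photon energy at 371 nm: hc/λ = (6.626×10⁻³⁴)(2.998×10⁸)/(371×10⁻⁹) = 5.354×10⁻¹⁹ J.
Energy delivered: (25.2 W m⁻²)(1.85×10⁻⁴ m²)(1560 s) = 7.273 J.
Photons incident: 7.273 / 5.354×10⁻¹⁹ = 1.358×10¹⁹, i.e. 1.358×10¹⁹/6.022×10²³ = 2.255×10⁻⁵ mol.
Fraction absorbed: 1 − 73.0/100 = 0.2700.
Photons absorbed: 0.2700 × 2.255×10⁻⁵ = 6.089×10⁻⁶ mol.
Φ = 2.441×10⁻⁷ mol / 6.089×10⁻⁶ mol photons = 0.040.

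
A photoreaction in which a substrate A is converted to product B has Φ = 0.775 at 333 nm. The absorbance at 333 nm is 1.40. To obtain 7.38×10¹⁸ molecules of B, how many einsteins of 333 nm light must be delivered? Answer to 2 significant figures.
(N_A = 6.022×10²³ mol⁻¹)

1.6×10⁻⁵ einstein

Product: 7.38×10¹⁸ / 6.022×10²³ = 1.226×10⁻⁵ mol.
Photons that must be absorbed: 1.226×10⁻⁵ / 0.775 = 1.582×10⁻⁵ mol.
Fraction absorbed: 1 − 10^(−1.40) = 0.9602.
Incident photons needed: 1.582×10⁻⁵ / 0.9602 = 1.648×10⁻⁵ mol.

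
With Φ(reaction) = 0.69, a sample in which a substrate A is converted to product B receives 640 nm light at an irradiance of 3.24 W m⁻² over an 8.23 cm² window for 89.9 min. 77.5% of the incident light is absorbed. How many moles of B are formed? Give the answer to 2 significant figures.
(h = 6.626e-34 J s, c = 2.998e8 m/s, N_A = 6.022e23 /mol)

Photon energy at 640 nm: hc/λ = (6.626e-34)(2.998e8)/(640e-9) = 3.104e-19 J.
Energy delivered: (3.24 W m⁻²)(8.23e-4 m²)(5394 s) = 14.38 J.
Photons incident: 14.38 / 3.104e-19 = 4.633e19, i.e. 4.633e19/6.022e23 = 7.693e-5 mol.
Photons absorbed: 0.775 × 7.693e-5 = 5.962e-5 mol.
Product: Φ × n_abs = 0.69 × 5.962e-5 = 4.114e-5 mol.

4.1e-5 mol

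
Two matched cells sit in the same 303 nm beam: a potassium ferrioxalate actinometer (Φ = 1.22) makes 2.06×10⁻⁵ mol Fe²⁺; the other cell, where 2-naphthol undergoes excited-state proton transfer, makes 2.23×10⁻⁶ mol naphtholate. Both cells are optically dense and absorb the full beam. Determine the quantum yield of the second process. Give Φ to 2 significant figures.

Photons absorbed by the actinometer: 2.06×10⁻⁵ / 1.22 = 1.689×10⁻⁵ mol.
Φ(unknown) = 2.23×10⁻⁶ / 1.689×10⁻⁵ = 0.13.

Φ = 0.13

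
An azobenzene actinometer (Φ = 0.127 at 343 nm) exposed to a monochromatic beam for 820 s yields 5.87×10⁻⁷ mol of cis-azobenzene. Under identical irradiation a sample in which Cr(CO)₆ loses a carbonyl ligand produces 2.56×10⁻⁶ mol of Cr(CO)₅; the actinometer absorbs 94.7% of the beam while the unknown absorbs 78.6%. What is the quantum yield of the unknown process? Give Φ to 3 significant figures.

Photons absorbed by the actinometer: 5.87×10⁻⁷ / 0.127 = 4.622×10⁻⁶ mol.
Incident flux: 4.622×10⁻⁶ / 0.947 = 4.881×10⁻⁶ einstein.
Absorbed by unknown: 0.786 × 4.881×10⁻⁶ = 3.836×10⁻⁶ mol.
Φ(unknown) = 2.56×10⁻⁶ / 3.836×10⁻⁶ = 0.667.

Φ = 0.667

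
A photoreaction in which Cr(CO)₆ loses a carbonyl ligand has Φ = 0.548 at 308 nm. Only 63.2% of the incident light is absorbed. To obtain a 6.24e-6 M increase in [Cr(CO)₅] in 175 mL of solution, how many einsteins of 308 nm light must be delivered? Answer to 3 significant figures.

3.15e-6 einstein

Product: (6.24e-6 M)(0.175 L) = 1.092e-6 mol.
Photons that must be absorbed: 1.092e-6 / 0.548 = 1.993e-6 mol.
Incident photons needed: 1.993e-6 / 0.632 = 3.153e-6 mol.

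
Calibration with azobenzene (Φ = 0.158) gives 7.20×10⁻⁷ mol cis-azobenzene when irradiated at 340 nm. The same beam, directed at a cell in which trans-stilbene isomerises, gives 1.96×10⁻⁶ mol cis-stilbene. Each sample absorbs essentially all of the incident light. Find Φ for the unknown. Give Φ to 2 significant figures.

Φ = 0.43

Photons absorbed by the actinometer: 7.20×10⁻⁷ / 0.158 = 4.557×10⁻⁶ mol.
Φ(unknown) = 1.96×10⁻⁶ / 4.557×10⁻⁶ = 0.43.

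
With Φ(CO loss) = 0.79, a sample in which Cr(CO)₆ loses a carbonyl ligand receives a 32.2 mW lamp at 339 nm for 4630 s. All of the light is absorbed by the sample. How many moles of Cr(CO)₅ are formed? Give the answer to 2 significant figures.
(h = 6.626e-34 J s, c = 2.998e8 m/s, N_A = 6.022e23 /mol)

3.3e-4 mol

Photon energy at 339 nm: hc/λ = (6.626e-34)(2.998e8)/(339e-9) = 5.860e-19 J.
Energy delivered: (32.2 mW)(4630 s) = 149.1 J.
Photons incident: 149.1 / 5.860e-19 = 2.544e20, i.e. 2.544e20/6.022e23 = 4.225e-4 mol.
Product: Φ × n_abs = 0.79 × 4.225e-4 = 3.338e-4 mol.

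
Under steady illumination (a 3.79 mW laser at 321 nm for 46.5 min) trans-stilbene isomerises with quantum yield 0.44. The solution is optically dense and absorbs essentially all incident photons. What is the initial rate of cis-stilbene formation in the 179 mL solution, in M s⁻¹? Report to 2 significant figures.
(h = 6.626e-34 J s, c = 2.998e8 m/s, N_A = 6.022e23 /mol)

Photon energy at 321 nm: hc/λ = (6.626e-34)(2.998e8)/(321e-9) = 6.188e-19 J.
Energy delivered: (3.79 mW)(2790 s) = 10.57 J.
Photons incident: 10.57 / 6.188e-19 = 1.708e19, i.e. 1.708e19/6.022e23 = 2.836e-5 mol.
Product formed: 0.44 × 2.836e-5 = 1.248e-5 mol.
Rate: 1.248e-5 mol / (2790 s × 0.179 L) = 2.5e-8 M s⁻¹.

2.5e-8 M s⁻¹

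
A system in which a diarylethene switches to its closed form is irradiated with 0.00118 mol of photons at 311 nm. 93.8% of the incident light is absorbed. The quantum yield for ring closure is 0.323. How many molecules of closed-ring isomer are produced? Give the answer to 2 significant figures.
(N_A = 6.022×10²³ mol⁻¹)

2.2×10²⁰ molecules

Photons absorbed: 0.938 × 0.00118 = 0.001107 mol.
Product: Φ × n_abs = 0.323 × 0.001107 = 3.576×10⁻⁴ mol.
As a count: 3.576×10⁻⁴ × 6.022×10²³ = 2.2×10²⁰.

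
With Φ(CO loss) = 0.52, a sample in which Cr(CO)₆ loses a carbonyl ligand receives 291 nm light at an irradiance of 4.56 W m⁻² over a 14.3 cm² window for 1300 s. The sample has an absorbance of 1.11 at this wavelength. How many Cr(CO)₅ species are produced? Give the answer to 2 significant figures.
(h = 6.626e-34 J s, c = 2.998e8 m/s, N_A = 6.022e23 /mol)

Photon energy at 291 nm: hc/λ = (6.626e-34)(2.998e8)/(291e-9) = 6.826e-19 J.
Energy delivered: (4.56 W m⁻²)(14.3e-4 m²)(1300 s) = 8.477 J.
Photons incident: 8.477 / 6.826e-19 = 1.242e19, i.e. 1.242e19/6.022e23 = 2.062e-5 mol.
Fraction absorbed: 1 − 10^(−1.11) = 0.9224.
Photons absorbed: 0.9224 × 2.062e-5 = 1.902e-5 mol.
Product: Φ × n_abs = 0.52 × 1.902e-5 = 9.890e-6 mol.
As a count: 9.890e-6 × 6.022e23 = 6.0e18.

6.0e18 species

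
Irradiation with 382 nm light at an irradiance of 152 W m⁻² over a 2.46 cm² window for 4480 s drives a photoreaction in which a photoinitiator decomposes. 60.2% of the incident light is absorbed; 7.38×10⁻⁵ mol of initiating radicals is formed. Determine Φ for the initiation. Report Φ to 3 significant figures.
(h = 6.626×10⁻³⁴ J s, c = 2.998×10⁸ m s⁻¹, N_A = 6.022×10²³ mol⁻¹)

Photon energy at 382 nm: hc/λ = (6.626×10⁻³⁴)(2.998×10⁸)/(382×10⁻⁹) = 5.200×10⁻¹⁹ J.
Energy delivered: (152 W m⁻²)(2.46×10⁻⁴ m²)(4480 s) = 167.5 J.
Photons incident: 167.5 / 5.200×10⁻¹⁹ = 3.221×10²⁰, i.e. 3.221×10²⁰/6.022×10²³ = 5.349×10⁻⁴ mol.
Photons absorbed: 0.602 × 5.349×10⁻⁴ = 3.220×10⁻⁴ mol.
Φ = 7.38×10⁻⁵ mol / 3.220×10⁻⁴ mol photons = 0.229.

Φ = 0.229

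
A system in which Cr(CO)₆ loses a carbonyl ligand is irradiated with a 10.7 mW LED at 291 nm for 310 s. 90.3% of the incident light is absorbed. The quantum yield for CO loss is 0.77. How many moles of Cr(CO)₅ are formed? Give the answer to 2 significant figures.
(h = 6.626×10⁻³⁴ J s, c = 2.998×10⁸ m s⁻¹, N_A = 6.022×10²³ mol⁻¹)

5.6×10⁻⁶ mol

Photon energy at 291 nm: hc/λ = (6.626×10⁻³⁴)(2.998×10⁸)/(291×10⁻⁹) = 6.826×10⁻¹⁹ J.
Energy delivered: (10.7 mW)(310 s) = 3.317 J.
Photons incident: 3.317 / 6.826×10⁻¹⁹ = 4.859×10¹⁸, i.e. 4.859×10¹⁸/6.022×10²³ = 8.069×10⁻⁶ mol.
Photons absorbed: 0.903 × 8.069×10⁻⁶ = 7.286×10⁻⁶ mol.
Product: Φ × n_abs = 0.77 × 7.286×10⁻⁶ = 5.610×10⁻⁶ mol.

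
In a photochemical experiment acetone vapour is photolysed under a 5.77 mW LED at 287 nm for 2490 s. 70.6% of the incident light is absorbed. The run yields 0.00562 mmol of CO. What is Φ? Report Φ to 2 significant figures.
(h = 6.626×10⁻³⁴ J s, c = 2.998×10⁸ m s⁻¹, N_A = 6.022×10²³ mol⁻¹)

Product: 0.00562 mmol = 5.62×10⁻⁶ mol.
Photon energy at 287 nm: hc/λ = (6.626×10⁻³⁴)(2.998×10⁸)/(287×10⁻⁹) = 6.922×10⁻¹⁹ J.
Energy delivered: (5.77 mW)(2490 s) = 14.37 J.
Photons incident: 14.37 / 6.922×10⁻¹⁹ = 2.076×10¹⁹, i.e. 2.076×10¹⁹/6.022×10²³ = 3.447×10⁻⁵ mol.
Photons absorbed: 0.706 × 3.447×10⁻⁵ = 2.434×10⁻⁵ mol.
Φ = 5.62×10⁻⁶ mol / 2.434×10⁻⁵ mol photons = 0.23.

Φ = 0.23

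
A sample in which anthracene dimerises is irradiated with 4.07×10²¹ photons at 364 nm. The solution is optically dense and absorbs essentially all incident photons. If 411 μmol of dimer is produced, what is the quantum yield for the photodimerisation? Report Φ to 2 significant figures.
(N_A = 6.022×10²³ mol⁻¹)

Product: 411 μmol = 4.11×10⁻⁴ mol.
Moles of photons: 4.07×10²¹ / 6.022×10²³ = 0.006759 mol.
Φ = 4.11×10⁻⁴ mol / 0.006759 mol photons = 0.061.

Φ = 0.061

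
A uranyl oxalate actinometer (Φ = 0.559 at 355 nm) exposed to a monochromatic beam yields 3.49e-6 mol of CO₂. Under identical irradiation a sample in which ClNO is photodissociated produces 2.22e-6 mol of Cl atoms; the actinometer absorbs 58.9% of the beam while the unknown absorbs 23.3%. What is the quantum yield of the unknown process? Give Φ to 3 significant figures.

Φ = 0.899

Photons absorbed by the actinometer: 3.49e-6 / 0.559 = 6.243e-6 mol.
Incident flux: 6.243e-6 / 0.589 = 1.060e-5 einstein.
Absorbed by unknown: 0.233 × 1.060e-5 = 2.470e-6 mol.
Φ(unknown) = 2.22e-6 / 2.470e-6 = 0.899.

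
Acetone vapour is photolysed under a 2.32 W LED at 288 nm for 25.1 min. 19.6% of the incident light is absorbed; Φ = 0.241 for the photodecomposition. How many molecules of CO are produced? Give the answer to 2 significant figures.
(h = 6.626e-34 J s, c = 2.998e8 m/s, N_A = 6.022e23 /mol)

Photon energy at 288 nm: hc/λ = (6.626e-34)(2.998e8)/(288e-9) = 6.897e-19 J.
Energy delivered: (2.32 W)(1506 s) = 3494 J.
Photons incident: 3494 / 6.897e-19 = 5.066e21, i.e. 5.066e21/6.022e23 = 0.008412 mol.
Photons absorbed: 0.196 × 0.008412 = 0.001649 mol.
Product: Φ × n_abs = 0.241 × 0.001649 = 3.974e-4 mol.
As a count: 3.974e-4 × 6.022e23 = 2.4e20.

2.4e20 molecules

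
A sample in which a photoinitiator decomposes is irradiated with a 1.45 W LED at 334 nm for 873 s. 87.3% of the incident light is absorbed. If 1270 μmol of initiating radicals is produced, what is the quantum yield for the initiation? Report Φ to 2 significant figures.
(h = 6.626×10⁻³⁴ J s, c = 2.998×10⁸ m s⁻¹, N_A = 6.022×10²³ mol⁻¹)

Product: 1270 μmol = 0.00127 mol.
Photon energy at 334 nm: hc/λ = (6.626×10⁻³⁴)(2.998×10⁸)/(334×10⁻⁹) = 5.948×10⁻¹⁹ J.
Energy delivered: (1.45 W)(873 s) = 1266 J.
Photons incident: 1266 / 5.948×10⁻¹⁹ = 2.128×10²¹, i.e. 2.128×10²¹/6.022×10²³ = 0.003534 mol.
Photons absorbed: 0.873 × 0.003534 = 0.003085 mol.
Φ = 0.00127 mol / 0.003085 mol photons = 0.41.

Φ = 0.41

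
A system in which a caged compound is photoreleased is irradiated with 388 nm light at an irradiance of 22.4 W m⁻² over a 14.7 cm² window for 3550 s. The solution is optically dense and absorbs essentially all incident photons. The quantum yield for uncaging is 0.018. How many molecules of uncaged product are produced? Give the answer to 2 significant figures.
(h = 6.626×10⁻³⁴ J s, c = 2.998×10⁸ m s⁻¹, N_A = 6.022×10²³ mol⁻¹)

Photon energy at 388 nm: hc/λ = (6.626×10⁻³⁴)(2.998×10⁸)/(388×10⁻⁹) = 5.120×10⁻¹⁹ J.
Energy delivered: (22.4 W m⁻²)(14.7×10⁻⁴ m²)(3550 s) = 116.9 J.
Photons incident: 116.9 / 5.120×10⁻¹⁹ = 2.283×10²⁰, i.e. 2.283×10²⁰/6.022×10²³ = 3.791×10⁻⁴ mol.
Product: Φ × n_abs = 0.018 × 3.791×10⁻⁴ = 6.824×10⁻⁶ mol.
As a count: 6.824×10⁻⁶ × 6.022×10²³ = 4.1×10¹⁸.

4.1×10¹⁸ molecules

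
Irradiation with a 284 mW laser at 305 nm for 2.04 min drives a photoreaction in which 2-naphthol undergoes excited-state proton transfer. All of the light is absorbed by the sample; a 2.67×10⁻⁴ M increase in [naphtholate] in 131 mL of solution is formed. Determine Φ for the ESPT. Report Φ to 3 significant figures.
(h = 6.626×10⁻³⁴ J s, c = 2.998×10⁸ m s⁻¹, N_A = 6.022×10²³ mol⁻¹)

Product: (2.67×10⁻⁴ M)(0.131 L) = 3.498×10⁻⁵ mol.
Photon energy at 305 nm: hc/λ = (6.626×10⁻³⁴)(2.998×10⁸)/(305×10⁻⁹) = 6.513×10⁻¹⁹ J.
Energy delivered: (284 mW)(122.4 s) = 34.76 J.
Photons incident: 34.76 / 6.513×10⁻¹⁹ = 5.337×10¹⁹, i.e. 5.337×10¹⁹/6.022×10²³ = 8.863×10⁻⁵ mol.
Φ = 3.498×10⁻⁵ mol / 8.863×10⁻⁵ mol photons = 0.395.

Φ = 0.395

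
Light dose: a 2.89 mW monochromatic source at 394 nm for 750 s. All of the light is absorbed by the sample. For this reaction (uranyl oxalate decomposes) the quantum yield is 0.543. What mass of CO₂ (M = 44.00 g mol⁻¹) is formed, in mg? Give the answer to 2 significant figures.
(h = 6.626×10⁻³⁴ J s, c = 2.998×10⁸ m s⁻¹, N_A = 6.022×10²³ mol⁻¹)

0.17 mg

Photon energy at 394 nm: hc/λ = (6.626×10⁻³⁴)(2.998×10⁸)/(394×10⁻⁹) = 5.042×10⁻¹⁹ J.
Energy delivered: (2.89 mW)(750 s) = 2.168 J.
Photons incident: 2.168 / 5.042×10⁻¹⁹ = 4.300×10¹⁸, i.e. 4.300×10¹⁸/6.022×10²³ = 7.140×10⁻⁶ mol.
Product: Φ × n_abs = 0.543 × 7.140×10⁻⁶ = 3.877×10⁻⁶ mol.
Mass: 3.877×10⁻⁶ × 44.00 = 1.706×10⁻⁴ g = 0.17 mg.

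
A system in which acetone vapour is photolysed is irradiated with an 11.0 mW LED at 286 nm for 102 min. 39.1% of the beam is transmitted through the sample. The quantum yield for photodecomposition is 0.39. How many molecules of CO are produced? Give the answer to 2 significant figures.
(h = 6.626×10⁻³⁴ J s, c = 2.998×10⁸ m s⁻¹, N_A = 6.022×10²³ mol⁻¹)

Photon energy at 286 nm: hc/λ = (6.626×10⁻³⁴)(2.998×10⁸)/(286×10⁻⁹) = 6.946×10⁻¹⁹ J.
Energy delivered: (11.0 mW)(6120 s) = 67.32 J.
Photons incident: 67.32 / 6.946×10⁻¹⁹ = 9.692×10¹⁹, i.e. 9.692×10¹⁹/6.022×10²³ = 1.609×10⁻⁴ mol.
Fraction absorbed: 1 − 39.1/100 = 0.6090.
Photons absorbed: 0.6090 × 1.609×10⁻⁴ = 9.799×10⁻⁵ mol.
Product: Φ × n_abs = 0.39 × 9.799×10⁻⁵ = 3.822×10⁻⁵ mol.
As a count: 3.822×10⁻⁵ × 6.022×10²³ = 2.3×10¹⁹.

2.3×10¹⁹ molecules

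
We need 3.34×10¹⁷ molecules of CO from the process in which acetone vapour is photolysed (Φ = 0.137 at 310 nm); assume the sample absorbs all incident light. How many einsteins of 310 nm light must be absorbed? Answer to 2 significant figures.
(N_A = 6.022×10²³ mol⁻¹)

4.0×10⁻⁶ einstein

Product: 3.34×10¹⁷ / 6.022×10²³ = 5.546×10⁻⁷ mol.
Photons that must be absorbed: 5.546×10⁻⁷ / 0.137 = 4.048×10⁻⁶ mol.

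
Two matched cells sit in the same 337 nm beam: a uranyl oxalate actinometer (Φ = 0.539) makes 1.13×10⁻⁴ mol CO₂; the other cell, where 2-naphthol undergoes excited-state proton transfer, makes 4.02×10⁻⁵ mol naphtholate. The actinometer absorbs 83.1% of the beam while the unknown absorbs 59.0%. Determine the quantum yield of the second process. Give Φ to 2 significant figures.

Φ = 0.27

Photons absorbed by the actinometer: 1.13×10⁻⁴ / 0.539 = 2.096×10⁻⁴ mol.
Incident flux: 2.096×10⁻⁴ / 0.831 = 2.522×10⁻⁴ einstein.
Absorbed by unknown: 0.590 × 2.522×10⁻⁴ = 1.488×10⁻⁴ mol.
Φ(unknown) = 4.02×10⁻⁵ / 1.488×10⁻⁴ = 0.27.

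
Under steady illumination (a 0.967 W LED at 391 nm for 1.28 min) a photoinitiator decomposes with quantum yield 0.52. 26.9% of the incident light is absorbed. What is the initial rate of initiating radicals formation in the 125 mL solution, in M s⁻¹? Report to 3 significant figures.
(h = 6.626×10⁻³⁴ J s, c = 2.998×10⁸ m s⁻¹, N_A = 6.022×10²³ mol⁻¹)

Photon energy at 391 nm: hc/λ = (6.626×10⁻³⁴)(2.998×10⁸)/(391×10⁻⁹) = 5.080×10⁻¹⁹ J.
Energy delivered: (0.967 W)(76.8 s) = 74.27 J.
Photons incident: 74.27 / 5.080×10⁻¹⁹ = 1.462×10²⁰, i.e. 1.462×10²⁰/6.022×10²³ = 2.428×10⁻⁴ mol.
Photons absorbed: 0.269 × 2.428×10⁻⁴ = 6.531×10⁻⁵ mol.
Product formed: 0.52 × 6.531×10⁻⁵ = 3.396×10⁻⁵ mol.
Rate: 3.396×10⁻⁵ mol / (76.8 s × 0.125 L) = 3.54×10⁻⁶ M s⁻¹.

3.54×10⁻⁶ M s⁻¹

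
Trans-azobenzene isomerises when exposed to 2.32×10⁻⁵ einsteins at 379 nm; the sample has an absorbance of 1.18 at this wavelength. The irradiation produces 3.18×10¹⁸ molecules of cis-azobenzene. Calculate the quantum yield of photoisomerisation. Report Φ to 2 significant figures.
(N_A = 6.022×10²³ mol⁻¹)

Φ = 0.24

Product: 3.18×10¹⁸ / 6.022×10²³ = 5.281×10⁻⁶ mol.
Fraction absorbed: 1 − 10^(−1.18) = 0.9339.
Photons absorbed: 0.9339 × 2.32×10⁻⁵ = 2.167×10⁻⁵ mol.
Φ = 5.281×10⁻⁶ mol / 2.167×10⁻⁵ mol photons = 0.24.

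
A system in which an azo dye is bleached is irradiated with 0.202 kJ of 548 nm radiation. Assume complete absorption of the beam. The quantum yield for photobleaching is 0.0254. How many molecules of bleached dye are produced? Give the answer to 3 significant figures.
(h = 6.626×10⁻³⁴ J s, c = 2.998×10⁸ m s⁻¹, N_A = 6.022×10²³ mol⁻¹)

Photon energy at 548 nm: hc/λ = (6.626×10⁻³⁴)(2.998×10⁸)/(548×10⁻⁹) = 3.625×10⁻¹⁹ J.
Incident energy: 0.202 kJ = 202 J.
Photons incident: 202 / 3.625×10⁻¹⁹ = 5.572×10²⁰, i.e. 5.572×10²⁰/6.022×10²³ = 9.253×10⁻⁴ mol.
Product: Φ × n_abs = 0.0254 × 9.253×10⁻⁴ = 2.350×10⁻⁵ mol.
As a count: 2.350×10⁻⁵ × 6.022×10²³ = 1.42×10¹⁹.

1.42×10¹⁹ molecules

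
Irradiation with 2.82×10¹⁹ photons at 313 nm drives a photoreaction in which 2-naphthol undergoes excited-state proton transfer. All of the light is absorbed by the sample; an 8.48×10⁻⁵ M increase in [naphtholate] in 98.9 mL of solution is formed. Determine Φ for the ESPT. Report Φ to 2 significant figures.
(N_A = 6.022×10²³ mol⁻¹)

Φ = 0.18

Product: (8.48×10⁻⁵ M)(0.0989 L) = 8.387×10⁻⁶ mol.
Moles of photons: 2.82×10¹⁹ / 6.022×10²³ = 4.683×10⁻⁵ mol.
Φ = 8.387×10⁻⁶ mol / 4.683×10⁻⁵ mol photons = 0.18.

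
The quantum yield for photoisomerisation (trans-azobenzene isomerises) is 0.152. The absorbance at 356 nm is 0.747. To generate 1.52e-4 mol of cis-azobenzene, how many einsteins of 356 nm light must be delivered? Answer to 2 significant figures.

0.0012 einstein

Photons that must be absorbed: 1.52e-4 / 0.152 = 0.001000 mol.
Fraction absorbed: 1 − 10^(−0.747) = 0.8209.
Incident photons needed: 0.001000 / 0.8209 = 0.001218 mol.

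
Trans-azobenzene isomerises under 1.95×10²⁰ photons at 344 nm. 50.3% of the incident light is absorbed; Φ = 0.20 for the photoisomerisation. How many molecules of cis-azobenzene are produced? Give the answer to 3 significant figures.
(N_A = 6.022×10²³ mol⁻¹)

Moles of photons: 1.95×10²⁰ / 6.022×10²³ = 3.238×10⁻⁴ mol.
Photons absorbed: 0.503 × 3.238×10⁻⁴ = 1.629×10⁻⁴ mol.
Product: Φ × n_abs = 0.20 × 1.629×10⁻⁴ = 3.258×10⁻⁵ mol.
As a count: 3.258×10⁻⁵ × 6.022×10²³ = 1.96×10¹⁹.

1.96×10¹⁹ molecules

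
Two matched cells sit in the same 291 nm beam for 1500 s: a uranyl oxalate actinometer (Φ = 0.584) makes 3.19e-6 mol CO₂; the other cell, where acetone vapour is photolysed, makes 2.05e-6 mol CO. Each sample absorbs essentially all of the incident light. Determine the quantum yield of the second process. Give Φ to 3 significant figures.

Photons absorbed by the actinometer: 3.19e-6 / 0.584 = 5.462e-6 mol.
Φ(unknown) = 2.05e-6 / 5.462e-6 = 0.375.

Φ = 0.375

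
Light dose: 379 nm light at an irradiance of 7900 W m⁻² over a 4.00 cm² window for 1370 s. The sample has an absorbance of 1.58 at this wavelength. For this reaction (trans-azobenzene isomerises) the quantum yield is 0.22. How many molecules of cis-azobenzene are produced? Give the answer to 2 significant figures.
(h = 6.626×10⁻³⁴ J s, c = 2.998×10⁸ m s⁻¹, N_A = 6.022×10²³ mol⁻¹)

1.8×10²¹ molecules

Photon energy at 379 nm: hc/λ = (6.626×10⁻³⁴)(2.998×10⁸)/(379×10⁻⁹) = 5.241×10⁻¹⁹ J.
Energy delivered: (7900 W m⁻²)(4.00×10⁻⁴ m²)(1370 s) = 4329 J.
Photons incident: 4329 / 5.241×10⁻¹⁹ = 8.260×10²¹, i.e. 8.260×10²¹/6.022×10²³ = 0.01372 mol.
Fraction absorbed: 1 − 10^(−1.58) = 0.9737.
Photons absorbed: 0.9737 × 0.01372 = 0.01336 mol.
Product: Φ × n_abs = 0.22 × 0.01336 = 0.002939 mol.
As a count: 0.002939 × 6.022×10²³ = 1.8×10²¹.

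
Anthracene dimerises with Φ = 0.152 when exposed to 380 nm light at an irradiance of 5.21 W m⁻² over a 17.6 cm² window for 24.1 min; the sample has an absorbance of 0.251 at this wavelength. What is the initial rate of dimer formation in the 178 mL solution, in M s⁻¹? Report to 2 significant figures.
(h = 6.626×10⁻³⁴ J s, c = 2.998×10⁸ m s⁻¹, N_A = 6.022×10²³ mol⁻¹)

1.1×10⁻⁸ M s⁻¹

Photon energy at 380 nm: hc/λ = (6.626×10⁻³⁴)(2.998×10⁸)/(380×10⁻⁹) = 5.228×10⁻¹⁹ J.
Energy delivered: (5.21 W m⁻²)(17.6×10⁻⁴ m²)(1446 s) = 13.26 J.
Photons incident: 13.26 / 5.228×10⁻¹⁹ = 2.536×10¹⁹, i.e. 2.536×10¹⁹/6.022×10²³ = 4.211×10⁻⁵ mol.
Fraction absorbed: 1 − 10^(−0.251) = 0.4390.
Photons absorbed: 0.4390 × 4.211×10⁻⁵ = 1.849×10⁻⁵ mol.
Product formed: 0.152 × 1.849×10⁻⁵ = 2.810×10⁻⁶ mol.
Rate: 2.810×10⁻⁶ mol / (1446 s × 0.178 L) = 1.1×10⁻⁸ M s⁻¹.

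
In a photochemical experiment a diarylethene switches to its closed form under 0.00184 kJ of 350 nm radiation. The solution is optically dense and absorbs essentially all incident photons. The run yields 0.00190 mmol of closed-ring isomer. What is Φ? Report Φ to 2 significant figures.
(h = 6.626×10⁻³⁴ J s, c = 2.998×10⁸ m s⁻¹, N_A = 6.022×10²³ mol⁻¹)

Product: 0.00190 mmol = 1.90×10⁻⁶ mol.
Photon energy at 350 nm: hc/λ = (6.626×10⁻³⁴)(2.998×10⁸)/(350×10⁻⁹) = 5.676×10⁻¹⁹ J.
Incident energy: 0.00184 kJ = 1.84 J.
Photons incident: 1.84 / 5.676×10⁻¹⁹ = 3.242×10¹⁸, i.e. 3.242×10¹⁸/6.022×10²³ = 5.384×10⁻⁶ mol.
Φ = 1.90×10⁻⁶ mol / 5.384×10⁻⁶ mol photons = 0.35.

Φ = 0.35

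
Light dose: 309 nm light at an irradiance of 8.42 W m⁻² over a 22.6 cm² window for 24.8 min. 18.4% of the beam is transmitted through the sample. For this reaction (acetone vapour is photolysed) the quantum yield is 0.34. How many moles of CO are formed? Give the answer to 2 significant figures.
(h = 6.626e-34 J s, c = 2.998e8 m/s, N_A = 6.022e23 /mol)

Photon energy at 309 nm: hc/λ = (6.626e-34)(2.998e8)/(309e-9) = 6.429e-19 J.
Energy delivered: (8.42 W m⁻²)(22.6e-4 m²)(1488 s) = 28.32 J.
Photons incident: 28.32 / 6.429e-19 = 4.405e19, i.e. 4.405e19/6.022e23 = 7.315e-5 mol.
Fraction absorbed: 1 − 18.4/100 = 0.8160.
Photons absorbed: 0.8160 × 7.315e-5 = 5.969e-5 mol.
Product: Φ × n_abs = 0.34 × 5.969e-5 = 2.029e-5 mol.

2.0e-5 mol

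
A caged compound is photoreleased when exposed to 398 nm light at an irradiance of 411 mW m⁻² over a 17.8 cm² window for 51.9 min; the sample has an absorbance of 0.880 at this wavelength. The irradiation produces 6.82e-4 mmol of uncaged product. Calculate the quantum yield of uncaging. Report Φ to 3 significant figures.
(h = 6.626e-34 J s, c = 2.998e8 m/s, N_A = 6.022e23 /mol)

Φ = 0.104

Product: 6.82e-4 mmol = 6.82e-7 mol.
Photon energy at 398 nm: hc/λ = (6.626e-34)(2.998e8)/(398e-9) = 4.991e-19 J.
Energy delivered: (411 mW m⁻²)(17.8e-4 m²)(3114 s) = 2.278 J.
Photons incident: 2.278 / 4.991e-19 = 4.564e18, i.e. 4.564e18/6.022e23 = 7.579e-6 mol.
Fraction absorbed: 1 − 10^(−0.880) = 0.8682.
Photons absorbed: 0.8682 × 7.579e-6 = 6.580e-6 mol.
Φ = 6.82e-7 mol / 6.580e-6 mol photons = 0.104.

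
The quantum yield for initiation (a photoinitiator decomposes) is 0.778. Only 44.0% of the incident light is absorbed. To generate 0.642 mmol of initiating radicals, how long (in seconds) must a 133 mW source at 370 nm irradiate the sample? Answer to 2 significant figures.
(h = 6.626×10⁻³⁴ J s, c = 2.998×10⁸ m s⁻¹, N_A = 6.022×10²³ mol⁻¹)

t ≈ 4600 s

Product: 0.642 mmol = 6.42×10⁻⁴ mol.
Photons that must be absorbed: 6.42×10⁻⁴ / 0.778 = 8.252×10⁻⁴ mol.
Incident photons needed: 8.252×10⁻⁴ / 0.440 = 0.001875 mol.
Photon energy: hc/λ = 5.369×10⁻¹⁹ J; per mole, 3.233×10⁵ J mol⁻¹.
Energy required: 0.001875 × 3.233×10⁵ = 606.2 J.
Time: 606.2 J / 0.133 W = 4600 s.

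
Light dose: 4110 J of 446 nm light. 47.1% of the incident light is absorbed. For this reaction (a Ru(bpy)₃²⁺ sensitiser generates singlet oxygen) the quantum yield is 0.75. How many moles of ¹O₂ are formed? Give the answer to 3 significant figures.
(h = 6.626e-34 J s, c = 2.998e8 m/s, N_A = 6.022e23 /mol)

Photon energy at 446 nm: hc/λ = (6.626e-34)(2.998e8)/(446e-9) = 4.454e-19 J.
Photons incident: 4110 / 4.454e-19 = 9.228e21, i.e. 9.228e21/6.022e23 = 0.01532 mol.
Photons absorbed: 0.471 × 0.01532 = 0.007216 mol.
Product: Φ × n_abs = 0.75 × 0.007216 = 0.005412 mol.

0.00541 mol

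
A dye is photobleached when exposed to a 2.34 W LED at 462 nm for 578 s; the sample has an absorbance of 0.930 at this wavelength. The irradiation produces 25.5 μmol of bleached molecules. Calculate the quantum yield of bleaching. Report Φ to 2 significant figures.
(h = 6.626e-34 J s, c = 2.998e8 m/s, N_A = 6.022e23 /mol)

Product: 25.5 μmol = 2.55e-5 mol.
Photon energy at 462 nm: hc/λ = (6.626e-34)(2.998e8)/(462e-9) = 4.300e-19 J.
Energy delivered: (2.34 W)(578 s) = 1353 J.
Photons incident: 1353 / 4.300e-19 = 3.147e21, i.e. 3.147e21/6.022e23 = 0.005226 mol.
Fraction absorbed: 1 − 10^(−0.930) = 0.8825.
Photons absorbed: 0.8825 × 0.005226 = 0.004612 mol.
Φ = 2.55e-5 mol / 0.004612 mol photons = 0.0055.

Φ = 0.0055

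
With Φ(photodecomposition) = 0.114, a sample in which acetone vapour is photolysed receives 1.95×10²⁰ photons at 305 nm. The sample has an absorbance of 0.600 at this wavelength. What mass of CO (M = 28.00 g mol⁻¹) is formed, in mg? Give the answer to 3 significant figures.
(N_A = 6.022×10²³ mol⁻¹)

Moles of photons: 1.95×10²⁰ / 6.022×10²³ = 3.238×10⁻⁴ mol.
Fraction absorbed: 1 − 10^(−0.600) = 0.7488.
Photons absorbed: 0.7488 × 3.238×10⁻⁴ = 2.425×10⁻⁴ mol.
Product: Φ × n_abs = 0.114 × 2.425×10⁻⁴ = 2.765×10⁻⁵ mol.
Mass: 2.765×10⁻⁵ × 28.00 = 7.742×10⁻⁴ g = 0.774 mg.

0.774 mg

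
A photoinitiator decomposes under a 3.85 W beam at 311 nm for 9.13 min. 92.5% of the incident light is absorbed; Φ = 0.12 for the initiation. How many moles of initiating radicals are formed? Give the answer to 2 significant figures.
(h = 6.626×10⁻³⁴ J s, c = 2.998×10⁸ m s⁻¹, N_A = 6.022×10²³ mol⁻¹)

Photon energy at 311 nm: hc/λ = (6.626×10⁻³⁴)(2.998×10⁸)/(311×10⁻⁹) = 6.387×10⁻¹⁹ J.
Energy delivered: (3.85 W)(547.8 s) = 2109 J.
Photons incident: 2109 / 6.387×10⁻¹⁹ = 3.302×10²¹, i.e. 3.302×10²¹/6.022×10²³ = 0.005483 mol.
Photons absorbed: 0.925 × 0.005483 = 0.005072 mol.
Product: Φ × n_abs = 0.12 × 0.005072 = 6.086×10⁻⁴ mol.

6.1×10⁻⁴ mol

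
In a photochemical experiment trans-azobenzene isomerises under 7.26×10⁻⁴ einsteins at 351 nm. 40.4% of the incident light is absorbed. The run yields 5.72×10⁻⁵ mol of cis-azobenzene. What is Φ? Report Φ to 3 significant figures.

Photons absorbed: 0.404 × 7.26×10⁻⁴ = 2.933×10⁻⁴ mol.
Φ = 5.72×10⁻⁵ mol / 2.933×10⁻⁴ mol photons = 0.195.

Φ = 0.195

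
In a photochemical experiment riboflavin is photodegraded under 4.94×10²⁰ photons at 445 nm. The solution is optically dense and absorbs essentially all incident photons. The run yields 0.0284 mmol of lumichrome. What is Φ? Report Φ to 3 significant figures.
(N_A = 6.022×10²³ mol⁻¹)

Product: 0.0284 mmol = 2.84×10⁻⁵ mol.
Moles of photons: 4.94×10²⁰ / 6.022×10²³ = 8.203×10⁻⁴ mol.
Φ = 2.84×10⁻⁵ mol / 8.203×10⁻⁴ mol photons = 0.0346.

Φ = 0.0346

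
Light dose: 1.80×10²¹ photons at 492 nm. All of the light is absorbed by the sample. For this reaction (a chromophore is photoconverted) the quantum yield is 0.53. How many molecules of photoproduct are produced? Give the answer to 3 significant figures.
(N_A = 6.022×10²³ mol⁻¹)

Moles of photons: 1.80×10²¹ / 6.022×10²³ = 0.002989 mol.
Product: Φ × n_abs = 0.53 × 0.002989 = 0.001584 mol.
As a count: 0.001584 × 6.022×10²³ = 9.54×10²⁰.

9.54×10²⁰ molecules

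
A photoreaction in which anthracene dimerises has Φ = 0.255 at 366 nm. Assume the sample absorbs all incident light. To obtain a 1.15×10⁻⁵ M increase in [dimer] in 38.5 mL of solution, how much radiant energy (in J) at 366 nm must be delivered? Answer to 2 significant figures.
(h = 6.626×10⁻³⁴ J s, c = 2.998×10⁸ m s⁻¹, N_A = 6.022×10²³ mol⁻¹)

Product: (1.15×10⁻⁵ M)(0.0385 L) = 4.428×10⁻⁷ mol.
Photons that must be absorbed: 4.428×10⁻⁷ / 0.255 = 1.736×10⁻⁶ mol.
Photon energy: hc/λ = 5.428×10⁻¹⁹ J; per mole, 3.269×10⁵ J mol⁻¹.
Energy required: 1.736×10⁻⁶ × 3.269×10⁵ = 0.57 J.

0.57 J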